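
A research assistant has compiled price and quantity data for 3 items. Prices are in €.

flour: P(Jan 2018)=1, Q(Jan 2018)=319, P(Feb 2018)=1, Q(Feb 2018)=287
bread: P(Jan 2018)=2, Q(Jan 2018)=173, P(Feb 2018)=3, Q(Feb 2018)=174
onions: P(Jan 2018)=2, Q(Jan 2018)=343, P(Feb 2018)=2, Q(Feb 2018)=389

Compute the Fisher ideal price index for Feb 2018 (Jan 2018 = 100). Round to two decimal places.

Laspeyres component (base-period weights):
ΣP(Feb 2018)Q(Jan 2018) = 1×319 + 3×173 + 2×343 = 319 + 519 + 686 = 1524
ΣP(Jan 2018)Q(Jan 2018) = 1×319 + 2×173 + 2×343 = 319 + 346 + 686 = 1351
L = 1524 / 1351 × 100 = 112.8053
Paasche component (current-period weights):
ΣP(Feb 2018)Q(Feb 2018) = 1×287 + 3×174 + 2×389 = 287 + 522 + 778 = 1587
ΣP(Jan 2018)Q(Feb 2018) = 1×287 + 2×174 + 2×389 = 287 + 348 + 778 = 1413
P = 1587 / 1413 × 100 = 112.3142
Fisher = √(L × P) = √(112.8053 × 112.3142) = 112.5595

112.56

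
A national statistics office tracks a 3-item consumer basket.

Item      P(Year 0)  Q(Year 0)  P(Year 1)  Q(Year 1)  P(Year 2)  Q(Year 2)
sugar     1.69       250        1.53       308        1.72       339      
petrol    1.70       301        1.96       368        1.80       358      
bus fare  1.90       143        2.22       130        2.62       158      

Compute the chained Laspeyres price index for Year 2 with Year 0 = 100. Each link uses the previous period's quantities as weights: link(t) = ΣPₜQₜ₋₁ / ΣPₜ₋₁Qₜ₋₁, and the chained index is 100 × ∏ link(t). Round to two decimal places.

Link Year 0→Year 1:
ΣP(Year 1)Q(Year 0) = 1.53×250 + 1.96×301 + 2.22×143 = 382.5 + 589.96 + 317.46 = 1289.92
ΣP(Year 0)Q(Year 0) = 1.69×250 + 1.70×301 + 1.90×143 = 422.5 + 511.7 + 271.7 = 1205.9
link = 1289.92/1205.9 = 1.069674
Link Year 1→Year 2:
ΣP(Year 2)Q(Year 1) = 1.72×308 + 1.80×368 + 2.62×130 = 529.76 + 662.4 + 340.6 = 1532.76
ΣP(Year 1)Q(Year 1) = 1.53×308 + 1.96×368 + 2.22×130 = 471.24 + 721.28 + 288.6 = 1481.12
link = 1532.76/1481.12 = 1.034866
Chained index = 100 × 1.069674 × 1.034866 = 110.6969

110.70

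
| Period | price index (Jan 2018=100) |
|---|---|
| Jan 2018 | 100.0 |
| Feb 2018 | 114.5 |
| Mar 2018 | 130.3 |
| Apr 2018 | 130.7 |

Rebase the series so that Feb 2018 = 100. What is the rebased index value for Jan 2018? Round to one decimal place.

Rebased(Jan 2018) = 100.0 / 114.5 × 100 = 87.3362

87.3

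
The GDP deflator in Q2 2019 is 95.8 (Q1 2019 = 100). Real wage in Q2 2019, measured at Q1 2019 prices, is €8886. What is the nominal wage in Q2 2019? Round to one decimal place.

8512.8

Nominal = Real × (Index/100) = 8886 × (95.8/100)
        = 8886 × 0.958 = 8512.7880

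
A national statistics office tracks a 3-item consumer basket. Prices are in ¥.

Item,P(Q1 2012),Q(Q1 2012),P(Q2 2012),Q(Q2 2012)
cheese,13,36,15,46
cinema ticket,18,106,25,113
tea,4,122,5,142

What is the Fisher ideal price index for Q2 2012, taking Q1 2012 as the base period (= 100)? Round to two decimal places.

132.36

Laspeyres component (base-period weights):
ΣP(Q2 2012)Q(Q1 2012) = 15×36 + 25×106 + 5×122 = 540 + 2650 + 610 = 3800
ΣP(Q1 2012)Q(Q1 2012) = 13×36 + 18×106 + 4×122 = 468 + 1908 + 488 = 2864
L = 3800 / 2864 × 100 = 132.6816
Paasche component (current-period weights):
ΣP(Q2 2012)Q(Q2 2012) = 15×46 + 25×113 + 5×142 = 690 + 2825 + 710 = 4225
ΣP(Q1 2012)Q(Q2 2012) = 13×46 + 18×113 + 4×142 = 598 + 2034 + 568 = 3200
P = 4225 / 3200 × 100 = 132.0312
Fisher = √(L × P) = √(132.6816 × 132.0312) = 132.3560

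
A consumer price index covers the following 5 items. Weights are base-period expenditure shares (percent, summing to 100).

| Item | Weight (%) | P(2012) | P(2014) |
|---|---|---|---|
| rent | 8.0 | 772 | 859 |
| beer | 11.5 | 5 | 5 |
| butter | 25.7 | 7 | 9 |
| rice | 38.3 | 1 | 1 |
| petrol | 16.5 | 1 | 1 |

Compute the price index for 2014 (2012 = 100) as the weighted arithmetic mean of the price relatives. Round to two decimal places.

rent: 8.0 × (859/772) = 8.0 × 1.112694 = 8.9016
beer: 11.5 × (5/5) = 11.5 × 1.000000 = 11.5000
butter: 25.7 × (9/7) = 25.7 × 1.285714 = 33.0429
rice: 38.3 × (1/1) = 38.3 × 1.000000 = 38.3000
petrol: 16.5 × (1/1) = 16.5 × 1.000000 = 16.5000
Index = Σ wᵢ·(p₁ᵢ/p₀ᵢ) = 8.9016 + 11.5000 + 33.0429 + 38.3000 + 16.5000 = 108.2444

108.24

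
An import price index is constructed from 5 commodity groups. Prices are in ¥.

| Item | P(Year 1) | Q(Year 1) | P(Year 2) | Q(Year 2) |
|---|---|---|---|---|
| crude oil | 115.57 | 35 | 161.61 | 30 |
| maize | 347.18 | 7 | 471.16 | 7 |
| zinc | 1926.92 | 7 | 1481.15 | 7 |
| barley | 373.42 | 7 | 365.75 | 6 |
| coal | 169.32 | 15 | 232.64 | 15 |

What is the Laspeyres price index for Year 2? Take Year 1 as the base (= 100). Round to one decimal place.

101.0

Laspeyres price index uses base-period quantities as weights.
ΣP(Year 2)·Q(Year 1) = 161.61×35 + 471.16×7 + 1481.15×7 + 365.75×7 + 232.64×15 = 5656.35 + 3298.12 + 10368.05 + 2560.25 + 3489.6 = 25372.37
ΣP(Year 1)·Q(Year 1) = 115.57×35 + 347.18×7 + 1926.92×7 + 373.42×7 + 169.32×15 = 4044.95 + 2430.26 + 13488.44 + 2613.94 + 2539.8 = 25117.39
Index = 25372.37 / 25117.39 × 100 = 101.0152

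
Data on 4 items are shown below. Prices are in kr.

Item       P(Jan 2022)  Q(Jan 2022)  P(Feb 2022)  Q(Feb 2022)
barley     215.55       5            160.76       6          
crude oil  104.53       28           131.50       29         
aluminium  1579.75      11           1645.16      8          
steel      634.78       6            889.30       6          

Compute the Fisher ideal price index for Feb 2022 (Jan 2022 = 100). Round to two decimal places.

Laspeyres component (base-period weights):
ΣP(Feb 2022)Q(Jan 2022) = 160.76×5 + 131.50×28 + 1645.16×11 + 889.30×6 = 803.8 + 3682 + 18096.76 + 5335.8 = 27918.36
ΣP(Jan 2022)Q(Jan 2022) = 215.55×5 + 104.53×28 + 1579.75×11 + 634.78×6 = 1077.75 + 2926.84 + 17377.25 + 3808.68 = 25190.52
L = 27918.36 / 25190.52 × 100 = 110.8288
Paasche component (current-period weights):
ΣP(Feb 2022)Q(Feb 2022) = 160.76×6 + 131.50×29 + 1645.16×8 + 889.30×6 = 964.56 + 3813.5 + 13161.28 + 5335.8 = 23275.14
ΣP(Jan 2022)Q(Feb 2022) = 215.55×6 + 104.53×29 + 1579.75×8 + 634.78×6 = 1293.3 + 3031.37 + 12638 + 3808.68 = 20771.35
P = 23275.14 / 20771.35 × 100 = 112.0541
Fisher = √(L × P) = √(110.8288 × 112.0541) = 111.4398

111.44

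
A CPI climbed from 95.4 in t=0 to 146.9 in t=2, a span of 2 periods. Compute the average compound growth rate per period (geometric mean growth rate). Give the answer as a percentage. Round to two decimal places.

24.09%

Growth factor = (146.9/95.4)^(1/2) = (1.539832)^(1/2) = 1.240900
Growth rate = 1.240900 − 1 = 0.240900 = 24.0900%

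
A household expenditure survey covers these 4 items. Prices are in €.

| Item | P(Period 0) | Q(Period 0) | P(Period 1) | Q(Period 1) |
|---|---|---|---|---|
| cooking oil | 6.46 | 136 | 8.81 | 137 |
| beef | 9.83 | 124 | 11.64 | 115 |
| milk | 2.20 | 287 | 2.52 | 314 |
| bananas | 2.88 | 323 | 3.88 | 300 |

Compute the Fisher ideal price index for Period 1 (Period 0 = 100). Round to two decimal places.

126.13

Laspeyres component (base-period weights):
ΣP(Period 1)Q(Period 0) = 8.81×136 + 11.64×124 + 2.52×287 + 3.88×323 = 1198.16 + 1443.36 + 723.24 + 1253.24 = 4618
ΣP(Period 0)Q(Period 0) = 6.46×136 + 9.83×124 + 2.20×287 + 2.88×323 = 878.56 + 1218.92 + 631.4 + 930.24 = 3659.12
L = 4618 / 3659.12 × 100 = 126.2052
Paasche component (current-period weights):
ΣP(Period 1)Q(Period 1) = 8.81×137 + 11.64×115 + 2.52×314 + 3.88×300 = 1206.97 + 1338.6 + 791.28 + 1164 = 4500.85
ΣP(Period 0)Q(Period 1) = 6.46×137 + 9.83×115 + 2.20×314 + 2.88×300 = 885.02 + 1130.45 + 690.8 + 864 = 3570.27
P = 4500.85 / 3570.27 × 100 = 126.0647
Fisher = √(L × P) = √(126.2052 × 126.0647) = 126.1349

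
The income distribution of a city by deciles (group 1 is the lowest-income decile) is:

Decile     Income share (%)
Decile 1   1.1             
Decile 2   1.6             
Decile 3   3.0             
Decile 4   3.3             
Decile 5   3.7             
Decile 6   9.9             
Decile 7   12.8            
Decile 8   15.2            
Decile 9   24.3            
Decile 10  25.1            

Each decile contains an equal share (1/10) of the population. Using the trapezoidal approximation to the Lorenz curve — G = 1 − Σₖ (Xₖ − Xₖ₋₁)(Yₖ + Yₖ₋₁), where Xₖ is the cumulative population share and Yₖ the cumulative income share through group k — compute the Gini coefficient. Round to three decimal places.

Cumulative income shares Yₖ: 0.0110, 0.0270, 0.0570, 0.0900, 0.1270, 0.2260, 0.3540, 0.5060, 0.7490, 1.0000
Σ (Xₖ−Xₖ₋₁)(Yₖ+Yₖ₋₁) = (1/10)(0.0110+0.0000) + (1/10)(0.0270+0.0110) + (1/10)(0.0570+0.0270) + (1/10)(0.0900+0.0570) + (1/10)(0.1270+0.0900) + (1/10)(0.2260+0.1270) + (1/10)(0.3540+0.2260) + (1/10)(0.5060+0.3540) + (1/10)(0.7490+0.5060) + (1/10)(1.0000+0.7490)
  = 0.0011 + 0.0038 + 0.0084 + 0.0147 + 0.0217 + 0.0353 + 0.0580 + 0.0860 + 0.1255 + 0.1749 = 0.5294
G = 1 − 0.5294 = 0.4706

0.471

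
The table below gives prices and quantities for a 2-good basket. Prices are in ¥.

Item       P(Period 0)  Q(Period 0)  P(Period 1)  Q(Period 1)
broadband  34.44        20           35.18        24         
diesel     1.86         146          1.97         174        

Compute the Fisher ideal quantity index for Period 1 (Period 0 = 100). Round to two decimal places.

119.76

Laspeyres component (base-period weights):
ΣP(Period 0)Q(Period 1) = 34.44×24 + 1.86×174 = 826.56 + 323.64 = 1150.2
ΣP(Period 0)Q(Period 0) = 34.44×20 + 1.86×146 = 688.8 + 271.56 = 960.36
L = 1150.2 / 960.36 × 100 = 119.7676
Paasche component (current-period weights):
ΣP(Period 1)Q(Period 1) = 35.18×24 + 1.97×174 = 844.32 + 342.78 = 1187.1
ΣP(Period 1)Q(Period 0) = 35.18×20 + 1.97×146 = 703.6 + 287.62 = 991.22
P = 1187.1 / 991.22 × 100 = 119.7615
Fisher = √(L × P) = √(119.7676 × 119.7615) = 119.7645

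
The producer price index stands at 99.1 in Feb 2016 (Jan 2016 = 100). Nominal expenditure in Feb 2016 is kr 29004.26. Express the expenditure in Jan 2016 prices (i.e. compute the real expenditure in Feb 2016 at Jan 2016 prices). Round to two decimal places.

29267.67

Real = Nominal ÷ (Index/100) = 29004.26 ÷ (99.1/100)
     = 29004.26 ÷ 0.991 = 29267.6690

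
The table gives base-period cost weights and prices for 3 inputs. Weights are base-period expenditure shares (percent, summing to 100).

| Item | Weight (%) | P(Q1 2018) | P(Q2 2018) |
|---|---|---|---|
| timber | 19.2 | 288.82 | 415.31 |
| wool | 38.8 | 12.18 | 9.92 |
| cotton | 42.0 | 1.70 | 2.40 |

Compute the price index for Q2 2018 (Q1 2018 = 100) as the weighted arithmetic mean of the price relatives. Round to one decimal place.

118.5

timber: 19.2 × (415.31/288.82) = 19.2 × 1.437954 = 27.6087
wool: 38.8 × (9.92/12.18) = 38.8 × 0.814450 = 31.6007
cotton: 42.0 × (2.40/1.70) = 42.0 × 1.411765 = 59.2941
Index = Σ wᵢ·(p₁ᵢ/p₀ᵢ) = 27.6087 + 31.6007 + 59.2941 = 118.5035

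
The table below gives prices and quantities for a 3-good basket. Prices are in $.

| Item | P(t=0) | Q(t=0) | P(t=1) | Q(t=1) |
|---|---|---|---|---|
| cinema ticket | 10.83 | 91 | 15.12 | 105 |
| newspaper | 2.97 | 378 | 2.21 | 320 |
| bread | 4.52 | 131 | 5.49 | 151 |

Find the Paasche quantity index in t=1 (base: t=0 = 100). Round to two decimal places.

Paasche quantity index uses current-period prices as weights.
ΣP(t=1)·Q(t=1) = 15.12×105 + 2.21×320 + 5.49×151 = 1587.6 + 707.2 + 828.99 = 3123.79
ΣP(t=1)·Q(t=0) = 15.12×91 + 2.21×378 + 5.49×131 = 1375.92 + 835.38 + 719.19 = 2930.49
Index = 3123.79 / 2930.49 × 100 = 106.5962

106.60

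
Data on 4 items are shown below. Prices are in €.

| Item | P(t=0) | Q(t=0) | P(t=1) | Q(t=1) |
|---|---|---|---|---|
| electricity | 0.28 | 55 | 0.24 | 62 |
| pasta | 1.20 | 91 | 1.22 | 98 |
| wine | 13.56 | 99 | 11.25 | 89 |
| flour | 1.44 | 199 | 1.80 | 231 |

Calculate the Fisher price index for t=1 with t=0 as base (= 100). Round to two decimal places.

91.84

Laspeyres component (base-period weights):
ΣP(t=1)Q(t=0) = 0.24×55 + 1.22×91 + 11.25×99 + 1.80×199 = 13.2 + 111.02 + 1113.75 + 358.2 = 1596.17
ΣP(t=0)Q(t=0) = 0.28×55 + 1.20×91 + 13.56×99 + 1.44×199 = 15.4 + 109.2 + 1342.44 + 286.56 = 1753.6
L = 1596.17 / 1753.6 × 100 = 91.0225
Paasche component (current-period weights):
ΣP(t=1)Q(t=1) = 0.24×62 + 1.22×98 + 11.25×89 + 1.80×231 = 14.88 + 119.56 + 1001.25 + 415.8 = 1551.49
ΣP(t=0)Q(t=1) = 0.28×62 + 1.20×98 + 13.56×89 + 1.44×231 = 17.36 + 117.6 + 1206.84 + 332.64 = 1674.44
P = 1551.49 / 1674.44 × 100 = 92.6572
Fisher = √(L × P) = √(91.0225 × 92.6572) = 91.8362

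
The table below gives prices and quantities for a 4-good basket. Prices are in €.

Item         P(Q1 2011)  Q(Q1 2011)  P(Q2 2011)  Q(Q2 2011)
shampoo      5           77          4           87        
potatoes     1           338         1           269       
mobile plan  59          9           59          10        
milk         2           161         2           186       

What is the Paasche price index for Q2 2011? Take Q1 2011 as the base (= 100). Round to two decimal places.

Paasche price index uses current-period quantities as weights.
ΣP(Q2 2011)·Q(Q2 2011) = 4×87 + 1×269 + 59×10 + 2×186 = 348 + 269 + 590 + 372 = 1579
ΣP(Q1 2011)·Q(Q2 2011) = 5×87 + 1×269 + 59×10 + 2×186 = 435 + 269 + 590 + 372 = 1666
Index = 1579 / 1666 × 100 = 94.7779

94.78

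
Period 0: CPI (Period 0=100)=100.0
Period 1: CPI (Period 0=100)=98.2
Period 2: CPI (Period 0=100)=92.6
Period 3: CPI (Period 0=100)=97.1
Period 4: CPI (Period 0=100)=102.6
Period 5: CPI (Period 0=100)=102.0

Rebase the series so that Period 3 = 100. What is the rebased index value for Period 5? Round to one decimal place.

Rebased(Period 5) = 102.0 / 97.1 × 100 = 105.0463

105.0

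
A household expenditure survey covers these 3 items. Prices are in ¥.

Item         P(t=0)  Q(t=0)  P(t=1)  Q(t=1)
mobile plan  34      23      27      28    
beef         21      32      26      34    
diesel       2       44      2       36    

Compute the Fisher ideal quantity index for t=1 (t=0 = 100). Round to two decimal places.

111.90

Laspeyres component (base-period weights):
ΣP(t=0)Q(t=1) = 34×28 + 21×34 + 2×36 = 952 + 714 + 72 = 1738
ΣP(t=0)Q(t=0) = 34×23 + 21×32 + 2×44 = 782 + 672 + 88 = 1542
L = 1738 / 1542 × 100 = 112.7108
Paasche component (current-period weights):
ΣP(t=1)Q(t=1) = 27×28 + 26×34 + 2×36 = 756 + 884 + 72 = 1712
ΣP(t=1)Q(t=0) = 27×23 + 26×32 + 2×44 = 621 + 832 + 88 = 1541
P = 1712 / 1541 × 100 = 111.0967
Fisher = √(L × P) = √(112.7108 × 111.0967) = 111.9008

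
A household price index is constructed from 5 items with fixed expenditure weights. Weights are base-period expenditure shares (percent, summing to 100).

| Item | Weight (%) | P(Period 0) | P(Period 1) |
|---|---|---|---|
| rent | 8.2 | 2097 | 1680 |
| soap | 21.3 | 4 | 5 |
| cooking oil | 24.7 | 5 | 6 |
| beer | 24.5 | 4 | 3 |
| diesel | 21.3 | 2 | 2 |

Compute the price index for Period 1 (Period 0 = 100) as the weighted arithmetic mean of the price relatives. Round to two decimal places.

102.51

rent: 8.2 × (1680/2097) = 8.2 × 0.801144 = 6.5694
soap: 21.3 × (5/4) = 21.3 × 1.250000 = 26.6250
cooking oil: 24.7 × (6/5) = 24.7 × 1.200000 = 29.6400
beer: 24.5 × (3/4) = 24.5 × 0.750000 = 18.3750
diesel: 21.3 × (2/2) = 21.3 × 1.000000 = 21.3000
Index = Σ wᵢ·(p₁ᵢ/p₀ᵢ) = 6.5694 + 26.6250 + 29.6400 + 18.3750 + 21.3000 = 102.5094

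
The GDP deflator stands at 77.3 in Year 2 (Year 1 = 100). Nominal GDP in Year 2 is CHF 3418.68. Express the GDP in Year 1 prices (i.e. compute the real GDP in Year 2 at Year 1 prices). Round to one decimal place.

4422.6

Real = Nominal ÷ (Index/100) = 3418.68 ÷ (77.3/100)
     = 3418.68 ÷ 0.773 = 4422.6132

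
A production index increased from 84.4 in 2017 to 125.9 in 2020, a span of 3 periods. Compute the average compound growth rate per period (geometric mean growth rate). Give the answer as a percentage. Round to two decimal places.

14.26%

Growth factor = (125.9/84.4)^(1/3) = (1.491706)^(1/3) = 1.142601
Growth rate = 1.142601 − 1 = 0.142601 = 14.2601%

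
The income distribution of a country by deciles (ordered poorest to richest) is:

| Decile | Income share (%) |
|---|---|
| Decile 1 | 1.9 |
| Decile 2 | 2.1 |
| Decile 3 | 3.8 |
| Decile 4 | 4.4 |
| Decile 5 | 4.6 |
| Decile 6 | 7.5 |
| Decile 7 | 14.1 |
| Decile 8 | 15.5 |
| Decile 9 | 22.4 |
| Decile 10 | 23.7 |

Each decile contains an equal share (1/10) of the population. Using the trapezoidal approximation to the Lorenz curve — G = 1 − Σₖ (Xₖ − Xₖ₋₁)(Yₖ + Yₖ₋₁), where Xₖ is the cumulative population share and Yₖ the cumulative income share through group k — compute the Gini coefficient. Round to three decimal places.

Cumulative income shares Yₖ: 0.0190, 0.0400, 0.0780, 0.1220, 0.1680, 0.2430, 0.3840, 0.5390, 0.7630, 1.0000
Σ (Xₖ−Xₖ₋₁)(Yₖ+Yₖ₋₁) = (1/10)(0.0190+0.0000) + (1/10)(0.0400+0.0190) + (1/10)(0.0780+0.0400) + (1/10)(0.1220+0.0780) + (1/10)(0.1680+0.1220) + (1/10)(0.2430+0.1680) + (1/10)(0.3840+0.2430) + (1/10)(0.5390+0.3840) + (1/10)(0.7630+0.5390) + (1/10)(1.0000+0.7630)
  = 0.0019 + 0.0059 + 0.0118 + 0.0200 + 0.0290 + 0.0411 + 0.0627 + 0.0923 + 0.1302 + 0.1763 = 0.5712
G = 1 − 0.5712 = 0.4288

0.429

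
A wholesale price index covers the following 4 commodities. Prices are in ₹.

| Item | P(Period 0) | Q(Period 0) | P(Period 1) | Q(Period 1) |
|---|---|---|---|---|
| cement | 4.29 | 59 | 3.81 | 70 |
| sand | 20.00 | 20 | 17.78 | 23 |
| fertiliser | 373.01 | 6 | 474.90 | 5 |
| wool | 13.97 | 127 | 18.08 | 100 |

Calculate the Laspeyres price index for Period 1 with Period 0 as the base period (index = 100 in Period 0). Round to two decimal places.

122.73

Laspeyres price index uses base-period quantities as weights.
ΣP(Period 1)·Q(Period 0) = 3.81×59 + 17.78×20 + 474.90×6 + 18.08×127 = 224.79 + 355.6 + 2849.4 + 2296.16 = 5725.95
ΣP(Period 0)·Q(Period 0) = 4.29×59 + 20.00×20 + 373.01×6 + 13.97×127 = 253.11 + 400 + 2238.06 + 1774.19 = 4665.36
Index = 5725.95 / 4665.36 × 100 = 122.7333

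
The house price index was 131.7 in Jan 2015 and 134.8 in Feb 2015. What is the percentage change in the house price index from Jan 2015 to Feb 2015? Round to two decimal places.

2.35%

Change = (134.8 − 131.7) / 131.7 × 100
       = 3.1 / 131.7 × 100 = 2.3538%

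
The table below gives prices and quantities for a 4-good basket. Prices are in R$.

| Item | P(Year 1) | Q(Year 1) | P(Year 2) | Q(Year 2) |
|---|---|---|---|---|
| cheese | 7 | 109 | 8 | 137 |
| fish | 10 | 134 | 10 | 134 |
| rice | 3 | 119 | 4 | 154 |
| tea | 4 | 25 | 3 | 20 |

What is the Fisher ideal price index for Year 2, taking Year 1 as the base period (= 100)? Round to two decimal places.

108.73

Laspeyres component (base-period weights):
ΣP(Year 2)Q(Year 1) = 8×109 + 10×134 + 4×119 + 3×25 = 872 + 1340 + 476 + 75 = 2763
ΣP(Year 1)Q(Year 1) = 7×109 + 10×134 + 3×119 + 4×25 = 763 + 1340 + 357 + 100 = 2560
L = 2763 / 2560 × 100 = 107.9297
Paasche component (current-period weights):
ΣP(Year 2)Q(Year 2) = 8×137 + 10×134 + 4×154 + 3×20 = 1096 + 1340 + 616 + 60 = 3112
ΣP(Year 1)Q(Year 2) = 7×137 + 10×134 + 3×154 + 4×20 = 959 + 1340 + 462 + 80 = 2841
P = 3112 / 2841 × 100 = 109.5389
Fisher = √(L × P) = √(107.9297 × 109.5389) = 108.7313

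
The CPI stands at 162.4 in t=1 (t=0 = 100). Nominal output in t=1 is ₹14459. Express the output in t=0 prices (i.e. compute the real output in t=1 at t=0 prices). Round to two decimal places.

8903.33

Real = Nominal ÷ (Index/100) = 14459 ÷ (162.4/100)
     = 14459 ÷ 1.624 = 8903.3251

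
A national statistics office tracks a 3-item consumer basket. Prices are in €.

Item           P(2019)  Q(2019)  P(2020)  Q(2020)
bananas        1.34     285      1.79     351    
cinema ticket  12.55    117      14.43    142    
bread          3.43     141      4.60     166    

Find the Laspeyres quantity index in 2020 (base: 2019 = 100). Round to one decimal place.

120.9

Laspeyres quantity index uses base-period prices as weights.
ΣP(2019)·Q(2020) = 1.34×351 + 12.55×142 + 3.43×166 = 470.34 + 1782.1 + 569.38 = 2821.82
ΣP(2019)·Q(2019) = 1.34×285 + 12.55×117 + 3.43×141 = 381.9 + 1468.35 + 483.63 = 2333.88
Index = 2821.82 / 2333.88 × 100 = 120.9068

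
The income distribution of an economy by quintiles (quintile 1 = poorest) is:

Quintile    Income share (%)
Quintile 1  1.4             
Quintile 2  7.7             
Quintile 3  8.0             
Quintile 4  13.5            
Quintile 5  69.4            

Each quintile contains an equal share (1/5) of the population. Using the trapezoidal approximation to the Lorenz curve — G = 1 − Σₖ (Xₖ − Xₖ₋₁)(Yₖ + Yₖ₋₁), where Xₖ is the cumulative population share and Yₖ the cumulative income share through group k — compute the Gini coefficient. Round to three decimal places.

Cumulative income shares Yₖ: 0.0140, 0.0910, 0.1710, 0.3060, 1.0000
Σ (Xₖ−Xₖ₋₁)(Yₖ+Yₖ₋₁) = (1/5)(0.0140+0.0000) + (1/5)(0.0910+0.0140) + (1/5)(0.1710+0.0910) + (1/5)(0.3060+0.1710) + (1/5)(1.0000+0.3060)
  = 0.0028 + 0.0210 + 0.0524 + 0.0954 + 0.2612 = 0.4328
G = 1 − 0.4328 = 0.5672

0.567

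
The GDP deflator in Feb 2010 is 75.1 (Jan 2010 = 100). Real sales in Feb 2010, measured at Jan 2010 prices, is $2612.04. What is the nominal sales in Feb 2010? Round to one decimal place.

1961.6

Nominal = Real × (Index/100) = 2612.04 × (75.1/100)
        = 2612.04 × 0.751 = 1961.6420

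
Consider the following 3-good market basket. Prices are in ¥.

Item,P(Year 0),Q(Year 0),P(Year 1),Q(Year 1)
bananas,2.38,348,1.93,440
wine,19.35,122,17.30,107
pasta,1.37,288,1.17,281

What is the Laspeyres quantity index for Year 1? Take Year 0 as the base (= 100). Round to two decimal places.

Laspeyres quantity index uses base-period prices as weights.
ΣP(Year 0)·Q(Year 1) = 2.38×440 + 19.35×107 + 1.37×281 = 1047.2 + 2070.45 + 384.97 = 3502.62
ΣP(Year 0)·Q(Year 0) = 2.38×348 + 19.35×122 + 1.37×288 = 828.24 + 2360.7 + 394.56 = 3583.5
Index = 3502.62 / 3583.5 × 100 = 97.7430

97.74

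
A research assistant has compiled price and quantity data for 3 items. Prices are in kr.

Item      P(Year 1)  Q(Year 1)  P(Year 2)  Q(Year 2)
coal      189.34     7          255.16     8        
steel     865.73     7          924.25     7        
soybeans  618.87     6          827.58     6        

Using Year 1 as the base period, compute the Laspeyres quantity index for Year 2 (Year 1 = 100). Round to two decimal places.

101.71

Laspeyres quantity index uses base-period prices as weights.
ΣP(Year 1)·Q(Year 2) = 189.34×8 + 865.73×7 + 618.87×6 = 1514.72 + 6060.11 + 3713.22 = 11288.05
ΣP(Year 1)·Q(Year 1) = 189.34×7 + 865.73×7 + 618.87×6 = 1325.38 + 6060.11 + 3713.22 = 11098.71
Index = 11288.05 / 11098.71 × 100 = 101.7060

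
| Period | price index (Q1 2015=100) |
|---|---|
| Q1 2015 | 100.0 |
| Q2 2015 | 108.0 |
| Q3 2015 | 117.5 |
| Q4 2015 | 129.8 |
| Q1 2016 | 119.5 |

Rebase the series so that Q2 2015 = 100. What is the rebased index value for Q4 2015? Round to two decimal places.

120.19

Rebased(Q4 2015) = 129.8 / 108.0 × 100 = 120.1852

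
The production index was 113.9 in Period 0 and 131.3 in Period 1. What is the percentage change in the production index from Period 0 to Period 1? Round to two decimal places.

15.28%

Change = (131.3 − 113.9) / 113.9 × 100
       = 17.4 / 113.9 × 100 = 15.2766%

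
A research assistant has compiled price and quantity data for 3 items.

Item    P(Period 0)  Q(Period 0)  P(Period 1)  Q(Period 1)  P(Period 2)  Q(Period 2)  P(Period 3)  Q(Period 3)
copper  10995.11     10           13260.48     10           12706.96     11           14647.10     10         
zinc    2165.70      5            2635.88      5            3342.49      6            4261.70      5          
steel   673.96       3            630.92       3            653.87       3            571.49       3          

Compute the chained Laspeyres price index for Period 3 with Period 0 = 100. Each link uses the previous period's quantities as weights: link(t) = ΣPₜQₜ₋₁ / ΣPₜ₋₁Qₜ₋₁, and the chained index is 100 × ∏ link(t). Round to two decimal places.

138.20

Link Period 0→Period 1:
ΣP(Period 1)Q(Period 0) = 13260.48×10 + 2635.88×5 + 630.92×3 = 132604.8 + 13179.4 + 1892.76 = 147676.96
ΣP(Period 0)Q(Period 0) = 10995.11×10 + 2165.70×5 + 673.96×3 = 109951.1 + 10828.5 + 2021.88 = 122801.48
link = 147676.96/122801.48 = 1.202567
Link Period 1→Period 2:
ΣP(Period 2)Q(Period 1) = 12706.96×10 + 3342.49×5 + 653.87×3 = 127069.6 + 16712.45 + 1961.61 = 145743.66
ΣP(Period 1)Q(Period 1) = 13260.48×10 + 2635.88×5 + 630.92×3 = 132604.8 + 13179.4 + 1892.76 = 147676.96
link = 145743.66/147676.96 = 0.986909
Link Period 2→Period 3:
ΣP(Period 3)Q(Period 2) = 14647.10×11 + 4261.70×6 + 571.49×3 = 161118.1 + 25570.2 + 1714.47 = 188402.77
ΣP(Period 2)Q(Period 2) = 12706.96×11 + 3342.49×6 + 653.87×3 = 139776.56 + 20054.94 + 1961.61 = 161793.11
link = 188402.77/161793.11 = 1.164467
Chained index = 100 × 1.202567 × 0.986909 × 1.164467 = 138.2017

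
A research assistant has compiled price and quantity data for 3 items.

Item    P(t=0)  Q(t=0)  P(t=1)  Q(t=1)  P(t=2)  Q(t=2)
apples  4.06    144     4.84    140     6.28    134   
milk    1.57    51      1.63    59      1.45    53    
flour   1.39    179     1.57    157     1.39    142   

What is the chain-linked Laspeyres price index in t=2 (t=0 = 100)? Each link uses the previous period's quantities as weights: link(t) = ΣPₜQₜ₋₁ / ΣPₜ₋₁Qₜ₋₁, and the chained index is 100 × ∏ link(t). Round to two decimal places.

134.68

Link t=0→t=1:
ΣP(t=1)Q(t=0) = 4.84×144 + 1.63×51 + 1.57×179 = 696.96 + 83.13 + 281.03 = 1061.12
ΣP(t=0)Q(t=0) = 4.06×144 + 1.57×51 + 1.39×179 = 584.64 + 80.07 + 248.81 = 913.52
link = 1061.12/913.52 = 1.161573
Link t=1→t=2:
ΣP(t=2)Q(t=1) = 6.28×140 + 1.45×59 + 1.39×157 = 879.2 + 85.55 + 218.23 = 1182.98
ΣP(t=1)Q(t=1) = 4.84×140 + 1.63×59 + 1.57×157 = 677.6 + 96.17 + 246.49 = 1020.26
link = 1182.98/1020.26 = 1.159489
Chained index = 100 × 1.161573 × 1.159489 = 134.6831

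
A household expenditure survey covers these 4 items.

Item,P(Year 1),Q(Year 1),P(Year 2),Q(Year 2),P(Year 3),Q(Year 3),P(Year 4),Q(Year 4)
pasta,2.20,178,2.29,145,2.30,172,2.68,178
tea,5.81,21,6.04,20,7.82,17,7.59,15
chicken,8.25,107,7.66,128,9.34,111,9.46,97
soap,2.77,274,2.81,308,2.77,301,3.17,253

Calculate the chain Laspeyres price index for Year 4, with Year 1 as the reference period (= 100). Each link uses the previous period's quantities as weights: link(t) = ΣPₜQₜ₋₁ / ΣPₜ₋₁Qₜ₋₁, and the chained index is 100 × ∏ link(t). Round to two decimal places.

117.68

Link Year 1→Year 2:
ΣP(Year 2)Q(Year 1) = 2.29×178 + 6.04×21 + 7.66×107 + 2.81×274 = 407.62 + 126.84 + 819.62 + 769.94 = 2124.02
ΣP(Year 1)Q(Year 1) = 2.20×178 + 5.81×21 + 8.25×107 + 2.77×274 = 391.6 + 122.01 + 882.75 + 758.98 = 2155.34
link = 2124.02/2155.34 = 0.985469
Link Year 2→Year 3:
ΣP(Year 3)Q(Year 2) = 2.30×145 + 7.82×20 + 9.34×128 + 2.77×308 = 333.5 + 156.4 + 1195.52 + 853.16 = 2538.58
ΣP(Year 2)Q(Year 2) = 2.29×145 + 6.04×20 + 7.66×128 + 2.81×308 = 332.05 + 120.8 + 980.48 + 865.48 = 2298.81
link = 2538.58/2298.81 = 1.104302
Link Year 3→Year 4:
ΣP(Year 4)Q(Year 3) = 2.68×172 + 7.59×17 + 9.46×111 + 3.17×301 = 460.96 + 129.03 + 1050.06 + 954.17 = 2594.22
ΣP(Year 3)Q(Year 3) = 2.30×172 + 7.82×17 + 9.34×111 + 2.77×301 = 395.6 + 132.94 + 1036.74 + 833.77 = 2399.05
link = 2594.22/2399.05 = 1.081353
Chained index = 100 × 0.985469 × 1.104302 × 1.081353 = 117.6788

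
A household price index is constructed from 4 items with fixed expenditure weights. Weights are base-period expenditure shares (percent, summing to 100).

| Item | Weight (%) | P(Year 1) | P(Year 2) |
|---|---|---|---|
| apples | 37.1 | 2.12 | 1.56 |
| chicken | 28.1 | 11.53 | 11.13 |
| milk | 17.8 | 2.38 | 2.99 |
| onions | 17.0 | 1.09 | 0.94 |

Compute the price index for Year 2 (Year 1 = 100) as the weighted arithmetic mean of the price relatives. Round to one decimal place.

91.4

apples: 37.1 × (1.56/2.12) = 37.1 × 0.735849 = 27.3000
chicken: 28.1 × (11.13/11.53) = 28.1 × 0.965308 = 27.1252
milk: 17.8 × (2.99/2.38) = 17.8 × 1.256303 = 22.3622
onions: 17.0 × (0.94/1.09) = 17.0 × 0.862385 = 14.6606
Index = Σ wᵢ·(p₁ᵢ/p₀ᵢ) = 27.3000 + 27.1252 + 22.3622 + 14.6606 = 91.4479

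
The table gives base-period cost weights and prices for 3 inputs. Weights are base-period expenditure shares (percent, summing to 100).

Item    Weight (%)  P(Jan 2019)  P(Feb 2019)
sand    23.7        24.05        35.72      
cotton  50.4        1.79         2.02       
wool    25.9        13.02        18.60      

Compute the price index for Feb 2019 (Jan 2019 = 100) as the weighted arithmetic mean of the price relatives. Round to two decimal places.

129.08

sand: 23.7 × (35.72/24.05) = 23.7 × 1.485239 = 35.2002
cotton: 50.4 × (2.02/1.79) = 50.4 × 1.128492 = 56.8760
wool: 25.9 × (18.60/13.02) = 25.9 × 1.428571 = 37.0000
Index = Σ wᵢ·(p₁ᵢ/p₀ᵢ) = 35.2002 + 56.8760 + 37.0000 = 129.0761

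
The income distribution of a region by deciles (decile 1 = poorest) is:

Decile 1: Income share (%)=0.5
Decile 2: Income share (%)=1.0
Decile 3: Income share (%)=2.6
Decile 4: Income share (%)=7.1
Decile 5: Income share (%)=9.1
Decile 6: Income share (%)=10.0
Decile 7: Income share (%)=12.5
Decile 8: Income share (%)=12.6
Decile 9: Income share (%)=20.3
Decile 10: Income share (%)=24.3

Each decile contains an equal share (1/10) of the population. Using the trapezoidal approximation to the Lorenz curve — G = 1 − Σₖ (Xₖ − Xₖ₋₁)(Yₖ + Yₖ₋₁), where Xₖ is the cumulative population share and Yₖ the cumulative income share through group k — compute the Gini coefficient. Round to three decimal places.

Cumulative income shares Yₖ: 0.0050, 0.0150, 0.0410, 0.1120, 0.2030, 0.3030, 0.4280, 0.5540, 0.7570, 1.0000
Σ (Xₖ−Xₖ₋₁)(Yₖ+Yₖ₋₁) = (1/10)(0.0050+0.0000) + (1/10)(0.0150+0.0050) + (1/10)(0.0410+0.0150) + (1/10)(0.1120+0.0410) + (1/10)(0.2030+0.1120) + (1/10)(0.3030+0.2030) + (1/10)(0.4280+0.3030) + (1/10)(0.5540+0.4280) + (1/10)(0.7570+0.5540) + (1/10)(1.0000+0.7570)
  = 0.0005 + 0.0020 + 0.0056 + 0.0153 + 0.0315 + 0.0506 + 0.0731 + 0.0982 + 0.1311 + 0.1757 = 0.5836
G = 1 − 0.5836 = 0.4164

0.416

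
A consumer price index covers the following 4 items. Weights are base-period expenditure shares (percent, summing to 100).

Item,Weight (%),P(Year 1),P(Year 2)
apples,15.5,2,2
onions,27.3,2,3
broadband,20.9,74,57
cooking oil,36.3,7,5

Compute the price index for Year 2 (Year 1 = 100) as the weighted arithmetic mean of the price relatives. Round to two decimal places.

98.48

apples: 15.5 × (2/2) = 15.5 × 1.000000 = 15.5000
onions: 27.3 × (3/2) = 27.3 × 1.500000 = 40.9500
broadband: 20.9 × (57/74) = 20.9 × 0.770270 = 16.0986
cooking oil: 36.3 × (5/7) = 36.3 × 0.714286 = 25.9286
Index = Σ wᵢ·(p₁ᵢ/p₀ᵢ) = 15.5000 + 40.9500 + 16.0986 + 25.9286 = 98.4772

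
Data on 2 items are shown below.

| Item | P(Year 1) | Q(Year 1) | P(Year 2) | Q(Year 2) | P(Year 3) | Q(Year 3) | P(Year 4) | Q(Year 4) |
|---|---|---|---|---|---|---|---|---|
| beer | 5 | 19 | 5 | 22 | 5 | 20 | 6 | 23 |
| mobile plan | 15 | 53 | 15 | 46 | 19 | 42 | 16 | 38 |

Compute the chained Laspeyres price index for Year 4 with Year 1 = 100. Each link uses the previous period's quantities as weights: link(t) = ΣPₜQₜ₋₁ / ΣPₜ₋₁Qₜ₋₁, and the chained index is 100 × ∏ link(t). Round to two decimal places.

108.48

Link Year 1→Year 2:
ΣP(Year 2)Q(Year 1) = 5×19 + 15×53 = 95 + 795 = 890
ΣP(Year 1)Q(Year 1) = 5×19 + 15×53 = 95 + 795 = 890
link = 890/890 = 1.000000
Link Year 2→Year 3:
ΣP(Year 3)Q(Year 2) = 5×22 + 19×46 = 110 + 874 = 984
ΣP(Year 2)Q(Year 2) = 5×22 + 15×46 = 110 + 690 = 800
link = 984/800 = 1.230000
Link Year 3→Year 4:
ΣP(Year 4)Q(Year 3) = 6×20 + 16×42 = 120 + 672 = 792
ΣP(Year 3)Q(Year 3) = 5×20 + 19×42 = 100 + 798 = 898
link = 792/898 = 0.881960
Chained index = 100 × 1.000000 × 1.230000 × 0.881960 = 108.4811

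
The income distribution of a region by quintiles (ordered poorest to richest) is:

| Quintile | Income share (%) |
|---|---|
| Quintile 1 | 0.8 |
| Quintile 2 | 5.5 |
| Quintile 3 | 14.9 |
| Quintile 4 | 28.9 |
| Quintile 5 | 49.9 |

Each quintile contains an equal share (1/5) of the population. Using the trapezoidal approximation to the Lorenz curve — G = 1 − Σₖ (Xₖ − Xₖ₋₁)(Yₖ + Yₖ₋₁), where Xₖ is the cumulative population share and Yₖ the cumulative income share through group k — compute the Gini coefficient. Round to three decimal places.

0.486

Cumulative income shares Yₖ: 0.0080, 0.0630, 0.2120, 0.5010, 1.0000
Σ (Xₖ−Xₖ₋₁)(Yₖ+Yₖ₋₁) = (1/5)(0.0080+0.0000) + (1/5)(0.0630+0.0080) + (1/5)(0.2120+0.0630) + (1/5)(0.5010+0.2120) + (1/5)(1.0000+0.5010)
  = 0.0016 + 0.0142 + 0.0550 + 0.1426 + 0.3002 = 0.5136
G = 1 − 0.5136 = 0.4864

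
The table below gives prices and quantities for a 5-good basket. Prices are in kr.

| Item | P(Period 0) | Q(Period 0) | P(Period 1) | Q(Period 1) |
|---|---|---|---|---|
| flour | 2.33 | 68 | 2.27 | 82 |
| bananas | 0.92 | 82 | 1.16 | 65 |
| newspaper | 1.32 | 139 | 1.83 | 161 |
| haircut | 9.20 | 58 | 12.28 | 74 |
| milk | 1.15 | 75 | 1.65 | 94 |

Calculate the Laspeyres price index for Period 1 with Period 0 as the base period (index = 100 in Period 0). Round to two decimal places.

129.18

Laspeyres price index uses base-period quantities as weights.
ΣP(Period 1)·Q(Period 0) = 2.27×68 + 1.16×82 + 1.83×139 + 12.28×58 + 1.65×75 = 154.36 + 95.12 + 254.37 + 712.24 + 123.75 = 1339.84
ΣP(Period 0)·Q(Period 0) = 2.33×68 + 0.92×82 + 1.32×139 + 9.20×58 + 1.15×75 = 158.44 + 75.44 + 183.48 + 533.6 + 86.25 = 1037.21
Index = 1339.84 / 1037.21 × 100 = 129.1773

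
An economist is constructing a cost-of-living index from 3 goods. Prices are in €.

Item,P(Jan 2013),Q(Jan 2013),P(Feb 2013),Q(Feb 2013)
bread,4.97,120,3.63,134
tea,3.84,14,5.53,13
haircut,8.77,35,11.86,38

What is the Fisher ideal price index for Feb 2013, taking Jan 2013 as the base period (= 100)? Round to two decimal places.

Laspeyres component (base-period weights):
ΣP(Feb 2013)Q(Jan 2013) = 3.63×120 + 5.53×14 + 11.86×35 = 435.6 + 77.42 + 415.1 = 928.12
ΣP(Jan 2013)Q(Jan 2013) = 4.97×120 + 3.84×14 + 8.77×35 = 596.4 + 53.76 + 306.95 = 957.11
L = 928.12 / 957.11 × 100 = 96.9711
Paasche component (current-period weights):
ΣP(Feb 2013)Q(Feb 2013) = 3.63×134 + 5.53×13 + 11.86×38 = 486.42 + 71.89 + 450.68 = 1008.99
ΣP(Jan 2013)Q(Feb 2013) = 4.97×134 + 3.84×13 + 8.77×38 = 665.98 + 49.92 + 333.26 = 1049.16
P = 1008.99 / 1049.16 × 100 = 96.1712
Fisher = √(L × P) = √(96.9711 × 96.1712) = 96.5703

96.57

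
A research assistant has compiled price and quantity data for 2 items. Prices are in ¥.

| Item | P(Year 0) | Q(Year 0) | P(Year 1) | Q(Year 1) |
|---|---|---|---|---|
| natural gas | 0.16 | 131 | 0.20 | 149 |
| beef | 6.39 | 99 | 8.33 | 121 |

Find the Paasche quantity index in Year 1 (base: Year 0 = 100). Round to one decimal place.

122.0

Paasche quantity index uses current-period prices as weights.
ΣP(Year 1)·Q(Year 1) = 0.20×149 + 8.33×121 = 29.8 + 1007.93 = 1037.73
ΣP(Year 1)·Q(Year 0) = 0.20×131 + 8.33×99 = 26.2 + 824.67 = 850.87
Index = 1037.73 / 850.87 × 100 = 121.9611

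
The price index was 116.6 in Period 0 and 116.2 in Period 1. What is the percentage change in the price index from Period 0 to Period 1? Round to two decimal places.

Change = (116.2 − 116.6) / 116.6 × 100
       = -0.4 / 116.6 × 100 = -0.3431%

-0.34%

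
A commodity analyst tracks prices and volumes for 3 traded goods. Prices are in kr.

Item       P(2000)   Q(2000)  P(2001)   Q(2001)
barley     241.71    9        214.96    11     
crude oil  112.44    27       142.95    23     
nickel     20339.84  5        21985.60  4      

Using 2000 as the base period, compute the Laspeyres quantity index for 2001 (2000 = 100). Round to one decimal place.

Laspeyres quantity index uses base-period prices as weights.
ΣP(2000)·Q(2001) = 241.71×11 + 112.44×23 + 20339.84×4 = 2658.81 + 2586.12 + 81359.36 = 86604.29
ΣP(2000)·Q(2000) = 241.71×9 + 112.44×27 + 20339.84×5 = 2175.39 + 3035.88 + 101699.2 = 106910.47
Index = 86604.29 / 106910.47 × 100 = 81.0064

81.0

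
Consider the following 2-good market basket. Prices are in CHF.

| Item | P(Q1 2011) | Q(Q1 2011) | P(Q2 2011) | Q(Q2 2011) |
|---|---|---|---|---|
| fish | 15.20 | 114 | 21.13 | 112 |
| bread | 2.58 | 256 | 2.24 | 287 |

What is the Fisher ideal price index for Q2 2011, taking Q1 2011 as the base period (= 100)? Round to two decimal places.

Laspeyres component (base-period weights):
ΣP(Q2 2011)Q(Q1 2011) = 21.13×114 + 2.24×256 = 2408.82 + 573.44 = 2982.26
ΣP(Q1 2011)Q(Q1 2011) = 15.20×114 + 2.58×256 = 1732.8 + 660.48 = 2393.28
L = 2982.26 / 2393.28 × 100 = 124.6097
Paasche component (current-period weights):
ΣP(Q2 2011)Q(Q2 2011) = 21.13×112 + 2.24×287 = 2366.56 + 642.88 = 3009.44
ΣP(Q1 2011)Q(Q2 2011) = 15.20×112 + 2.58×287 = 1702.4 + 740.46 = 2442.86
P = 3009.44 / 2442.86 × 100 = 123.1933
Fisher = √(L × P) = √(124.6097 × 123.1933) = 123.8995

123.90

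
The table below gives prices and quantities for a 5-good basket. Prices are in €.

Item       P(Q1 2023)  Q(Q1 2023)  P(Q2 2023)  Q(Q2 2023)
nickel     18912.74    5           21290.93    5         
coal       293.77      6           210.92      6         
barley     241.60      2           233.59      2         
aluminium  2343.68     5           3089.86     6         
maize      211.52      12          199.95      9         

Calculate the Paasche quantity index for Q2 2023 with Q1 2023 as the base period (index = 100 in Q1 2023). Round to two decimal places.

Paasche quantity index uses current-period prices as weights.
ΣP(Q2 2023)·Q(Q2 2023) = 21290.93×5 + 210.92×6 + 233.59×2 + 3089.86×6 + 199.95×9 = 106454.65 + 1265.52 + 467.18 + 18539.16 + 1799.55 = 128526.06
ΣP(Q2 2023)·Q(Q1 2023) = 21290.93×5 + 210.92×6 + 233.59×2 + 3089.86×5 + 199.95×12 = 106454.65 + 1265.52 + 467.18 + 15449.3 + 2399.4 = 126036.05
Index = 128526.06 / 126036.05 × 100 = 101.9756

101.98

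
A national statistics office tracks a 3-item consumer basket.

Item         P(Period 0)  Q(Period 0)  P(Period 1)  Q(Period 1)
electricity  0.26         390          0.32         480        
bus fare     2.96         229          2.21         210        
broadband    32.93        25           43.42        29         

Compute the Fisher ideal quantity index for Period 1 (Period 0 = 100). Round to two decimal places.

Laspeyres component (base-period weights):
ΣP(Period 0)Q(Period 1) = 0.26×480 + 2.96×210 + 32.93×29 = 124.8 + 621.6 + 954.97 = 1701.37
ΣP(Period 0)Q(Period 0) = 0.26×390 + 2.96×229 + 32.93×25 = 101.4 + 677.84 + 823.25 = 1602.49
L = 1701.37 / 1602.49 × 100 = 106.1704
Paasche component (current-period weights):
ΣP(Period 1)Q(Period 1) = 0.32×480 + 2.21×210 + 43.42×29 = 153.6 + 464.1 + 1259.18 = 1876.88
ΣP(Period 1)Q(Period 0) = 0.32×390 + 2.21×229 + 43.42×25 = 124.8 + 506.09 + 1085.5 = 1716.39
P = 1876.88 / 1716.39 × 100 = 109.3504
Fisher = √(L × P) = √(106.1704 × 109.3504) = 107.7487

107.75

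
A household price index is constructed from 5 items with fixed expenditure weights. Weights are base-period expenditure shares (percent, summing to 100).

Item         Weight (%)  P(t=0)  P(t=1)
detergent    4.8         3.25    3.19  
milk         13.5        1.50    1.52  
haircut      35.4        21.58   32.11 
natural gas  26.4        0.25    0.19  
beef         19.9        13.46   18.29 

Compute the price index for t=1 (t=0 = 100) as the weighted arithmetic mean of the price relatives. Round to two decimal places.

118.17

detergent: 4.8 × (3.19/3.25) = 4.8 × 0.981538 = 4.7114
milk: 13.5 × (1.52/1.50) = 13.5 × 1.013333 = 13.6800
haircut: 35.4 × (32.11/21.58) = 35.4 × 1.487952 = 52.6735
natural gas: 26.4 × (0.19/0.25) = 26.4 × 0.760000 = 20.0640
beef: 19.9 × (18.29/13.46) = 19.9 × 1.358841 = 27.0409
Index = Σ wᵢ·(p₁ᵢ/p₀ᵢ) = 4.7114 + 13.6800 + 52.6735 + 20.0640 + 27.0409 = 118.1698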